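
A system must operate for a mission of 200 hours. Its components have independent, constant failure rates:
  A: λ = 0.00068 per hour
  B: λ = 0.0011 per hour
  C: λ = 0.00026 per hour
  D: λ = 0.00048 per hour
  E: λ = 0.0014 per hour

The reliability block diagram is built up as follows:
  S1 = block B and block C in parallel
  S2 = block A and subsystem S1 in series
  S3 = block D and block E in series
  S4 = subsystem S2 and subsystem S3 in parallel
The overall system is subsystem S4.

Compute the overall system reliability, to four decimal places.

0.9574

R(A) = exp(−0.00068 × 200) = 0.872843
R(B) = exp(−0.0011 × 200) = 0.802519
R(C) = exp(−0.00026 × 200) = 0.949329
R(D) = exp(−0.00048 × 200) = 0.908464
R(E) = exp(−0.0014 × 200) = 0.755784
Parallel (B and C): 1 − (1 − 0.802519)(1 − 0.949329) = 0.989993
Series (A and [0.989993]): 0.872843 × 0.989993 = 0.864108
Series (D and E): 0.908464 × 0.755784 = 0.686603
Parallel ([0.864108] and [0.686603]): 1 − (1 − 0.864108)(1 − 0.686603) = 0.9574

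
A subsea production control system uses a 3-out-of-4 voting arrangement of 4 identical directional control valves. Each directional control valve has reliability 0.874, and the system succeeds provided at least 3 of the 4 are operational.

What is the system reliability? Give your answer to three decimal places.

R = Σ_{i=3}^{4} C(4,i) p^i (1−p)^{4−i} with p = 0.874
C(4,3)·0.874^3·0.126^1 = 0.33648
C(4,4)·0.874^4·0.126^0 = 0.58351
Sum = 0.920

0.920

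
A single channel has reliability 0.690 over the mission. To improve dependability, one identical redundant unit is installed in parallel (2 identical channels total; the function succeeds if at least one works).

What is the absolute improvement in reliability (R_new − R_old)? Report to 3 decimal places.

R_before = 0.690
R_after = 1 − (1 − 0.690)^2 = 0.904
ΔR = 0.904 − 0.690 = 0.214

0.214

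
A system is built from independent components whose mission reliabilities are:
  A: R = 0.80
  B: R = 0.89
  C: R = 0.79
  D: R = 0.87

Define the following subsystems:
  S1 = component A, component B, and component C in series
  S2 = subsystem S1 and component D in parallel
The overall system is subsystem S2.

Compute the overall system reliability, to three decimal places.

0.943

Series (A, B, and C): 0.80000 × 0.89000 × 0.79000 = 0.56248
Parallel ([0.56248] and D): 1 − (1 − 0.56248)(1 − 0.87000) = 0.943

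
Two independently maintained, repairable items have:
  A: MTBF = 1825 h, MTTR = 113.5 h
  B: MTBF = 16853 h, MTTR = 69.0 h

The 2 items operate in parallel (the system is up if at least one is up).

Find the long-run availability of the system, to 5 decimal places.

A(A) = MTBF/(MTBF+MTTR) = 1825/(1825+113.5) = 0.941450
A(B) = MTBF/(MTBF+MTTR) = 16853/(16853+69.0) = 0.995922
Parallel availability: 1 − (1 − 0.941450)(1 − 0.995922) = 0.99976

0.99976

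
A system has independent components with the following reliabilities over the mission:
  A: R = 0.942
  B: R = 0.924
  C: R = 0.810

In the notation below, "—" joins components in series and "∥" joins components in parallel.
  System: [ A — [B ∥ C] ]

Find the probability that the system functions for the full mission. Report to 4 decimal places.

Parallel (B and C): 1 − (1 − 0.924000)(1 − 0.810000) = 0.985560
Series (A and [0.985560]): 0.942000 × 0.985560 = 0.9284

0.9284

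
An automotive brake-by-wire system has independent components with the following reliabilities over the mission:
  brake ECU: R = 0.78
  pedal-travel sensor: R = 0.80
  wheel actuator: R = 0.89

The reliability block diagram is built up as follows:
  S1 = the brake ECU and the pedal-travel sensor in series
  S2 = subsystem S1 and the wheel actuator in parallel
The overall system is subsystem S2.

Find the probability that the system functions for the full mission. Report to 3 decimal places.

Series (brake ECU and pedal-travel sensor): 0.78000 × 0.80000 = 0.62400
Parallel ([0.62400] and wheel actuator): 1 − (1 − 0.62400)(1 − 0.89000) = 0.959

0.959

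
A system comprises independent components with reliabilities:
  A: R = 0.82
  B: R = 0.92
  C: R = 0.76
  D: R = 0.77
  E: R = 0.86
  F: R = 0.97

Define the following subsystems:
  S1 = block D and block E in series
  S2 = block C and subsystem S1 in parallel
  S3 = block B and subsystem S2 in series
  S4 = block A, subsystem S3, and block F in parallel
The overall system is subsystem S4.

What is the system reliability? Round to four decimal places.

0.9992

Series (D and E): 0.770000 × 0.860000 = 0.662200
Parallel (C and [0.662200]): 1 − (1 − 0.760000)(1 − 0.662200) = 0.918928
Series (B and [0.918928]): 0.920000 × 0.918928 = 0.845414
Parallel (A, [0.845414], and F): 1 − (1 − 0.820000)(1 − 0.845414)(1 − 0.970000) = 0.9992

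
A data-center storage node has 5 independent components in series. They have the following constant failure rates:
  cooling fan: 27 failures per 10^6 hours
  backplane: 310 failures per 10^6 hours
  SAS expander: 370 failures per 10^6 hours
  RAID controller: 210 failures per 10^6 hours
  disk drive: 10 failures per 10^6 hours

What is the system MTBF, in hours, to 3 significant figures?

1080

Series of exponential components: λ_sys = Σ λ_i
λ_sys = 0.000027 + 0.00031 + 0.00037 + 0.00021 + 0.000010 = 9.2700e-04 /h
MTBF = 1 / λ_sys = 1080 h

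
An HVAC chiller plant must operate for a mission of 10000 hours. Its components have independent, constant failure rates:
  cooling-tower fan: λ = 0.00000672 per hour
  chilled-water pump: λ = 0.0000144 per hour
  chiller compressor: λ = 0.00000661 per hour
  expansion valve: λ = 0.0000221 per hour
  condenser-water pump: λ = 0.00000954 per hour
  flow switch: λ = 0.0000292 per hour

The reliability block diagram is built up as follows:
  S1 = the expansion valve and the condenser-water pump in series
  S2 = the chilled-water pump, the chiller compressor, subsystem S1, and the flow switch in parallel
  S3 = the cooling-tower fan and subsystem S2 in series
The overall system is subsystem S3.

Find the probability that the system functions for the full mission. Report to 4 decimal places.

0.9345

R(cooling-tower fan) = exp(−0.00000672 × 10000) = 0.935008
R(chilled-water pump) = exp(−0.0000144 × 10000) = 0.865888
R(chiller compressor) = exp(−0.00000661 × 10000) = 0.936037
R(expansion valve) = exp(−0.0000221 × 10000) = 0.801717
R(condenser-water pump) = exp(−0.00000954 × 10000) = 0.909009
R(flow switch) = exp(−0.0000292 × 10000) = 0.746769
Series (expansion valve and condenser-water pump): 0.801717 × 0.909009 = 0.728768
Parallel (chilled-water pump, chiller compressor, [0.728768], and flow switch): 1 − (1 − 0.865888)(1 − 0.936037)(1 − 0.728768)(1 − 0.746769) = 0.999411
Series (cooling-tower fan and [0.999411]): 0.935008 × 0.999411 = 0.9345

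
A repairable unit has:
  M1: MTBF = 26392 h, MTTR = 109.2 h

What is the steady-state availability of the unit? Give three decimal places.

0.996

A(M1) = MTBF/(MTBF+MTTR) = 26392/(26392+109.2) = 0.996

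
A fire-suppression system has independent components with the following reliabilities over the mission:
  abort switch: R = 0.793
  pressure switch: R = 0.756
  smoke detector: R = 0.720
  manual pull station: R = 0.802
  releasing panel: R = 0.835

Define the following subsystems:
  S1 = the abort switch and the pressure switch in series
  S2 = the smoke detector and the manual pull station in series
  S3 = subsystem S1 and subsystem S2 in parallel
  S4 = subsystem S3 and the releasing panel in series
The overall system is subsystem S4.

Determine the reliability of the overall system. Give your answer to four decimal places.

Series (abort switch and pressure switch): 0.793000 × 0.756000 = 0.599508
Series (smoke detector and manual pull station): 0.720000 × 0.802000 = 0.577440
Parallel ([0.599508] and [0.577440]): 1 − (1 − 0.599508)(1 − 0.577440) = 0.830768
Series ([0.830768] and releasing panel): 0.830768 × 0.835000 = 0.6937

0.6937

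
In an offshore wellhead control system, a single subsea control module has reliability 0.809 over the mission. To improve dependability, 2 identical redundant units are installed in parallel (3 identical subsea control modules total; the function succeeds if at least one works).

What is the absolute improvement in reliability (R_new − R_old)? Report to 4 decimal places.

R_before = 0.809
R_after = 1 − (1 − 0.809)^3 = 0.9930
ΔR = 0.9930 − 0.809 = 0.1840

0.1840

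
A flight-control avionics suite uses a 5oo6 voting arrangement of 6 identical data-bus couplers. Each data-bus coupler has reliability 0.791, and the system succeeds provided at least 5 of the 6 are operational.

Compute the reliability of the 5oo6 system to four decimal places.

R = Σ_{i=5}^{6} C(6,i) p^i (1−p)^{6−i} with p = 0.791
C(6,5)·0.791^5·0.209^1 = 0.388311
C(6,6)·0.791^6·0.209^0 = 0.244940
Sum = 0.6333

0.6333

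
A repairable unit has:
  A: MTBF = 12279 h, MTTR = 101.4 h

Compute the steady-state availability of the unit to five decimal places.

A(A) = MTBF/(MTBF+MTTR) = 12279/(12279+101.4) = 0.99181

0.99181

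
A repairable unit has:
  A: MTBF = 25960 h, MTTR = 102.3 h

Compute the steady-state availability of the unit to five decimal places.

0.99607

A(A) = MTBF/(MTBF+MTTR) = 25960/(25960+102.3) = 0.99607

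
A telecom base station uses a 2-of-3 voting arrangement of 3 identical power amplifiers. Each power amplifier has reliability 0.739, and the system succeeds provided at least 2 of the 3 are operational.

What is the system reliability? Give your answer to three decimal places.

R = Σ_{i=2}^{3} C(3,i) p^i (1−p)^{3−i} with p = 0.739
C(3,2)·0.739^2·0.261^1 = 0.42761
C(3,3)·0.739^3·0.261^0 = 0.40358
Sum = 0.831

0.831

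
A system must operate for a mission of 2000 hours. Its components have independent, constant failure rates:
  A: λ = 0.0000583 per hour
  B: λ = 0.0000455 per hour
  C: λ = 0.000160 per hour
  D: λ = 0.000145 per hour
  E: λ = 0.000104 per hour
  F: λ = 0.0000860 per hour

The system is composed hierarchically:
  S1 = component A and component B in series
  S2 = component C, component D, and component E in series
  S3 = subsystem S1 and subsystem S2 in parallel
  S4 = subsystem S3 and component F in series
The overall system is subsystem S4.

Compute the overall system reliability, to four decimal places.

R(A) = exp(−0.0000583 × 2000) = 0.889941
R(B) = exp(−0.0000455 × 2000) = 0.913018
R(C) = exp(−0.000160 × 2000) = 0.726149
R(D) = exp(−0.000145 × 2000) = 0.748264
R(E) = exp(−0.000104 × 2000) = 0.812207
R(F) = exp(−0.0000860 × 2000) = 0.841979
Series (A and B): 0.889941 × 0.913018 = 0.812532
Series (C, D, and E): 0.726149 × 0.748264 × 0.812207 = 0.441314
Parallel ([0.812532] and [0.441314]): 1 − (1 − 0.812532)(1 − 0.441314) = 0.895264
Series ([0.895264] and F): 0.895264 × 0.841979 = 0.7538

0.7538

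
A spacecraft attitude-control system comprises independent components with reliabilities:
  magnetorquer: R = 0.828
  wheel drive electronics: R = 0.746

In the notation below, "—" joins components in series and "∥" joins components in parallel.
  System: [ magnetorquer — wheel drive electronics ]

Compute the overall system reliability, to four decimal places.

Series (magnetorquer and wheel drive electronics): 0.828000 × 0.746000 = 0.6177

0.6177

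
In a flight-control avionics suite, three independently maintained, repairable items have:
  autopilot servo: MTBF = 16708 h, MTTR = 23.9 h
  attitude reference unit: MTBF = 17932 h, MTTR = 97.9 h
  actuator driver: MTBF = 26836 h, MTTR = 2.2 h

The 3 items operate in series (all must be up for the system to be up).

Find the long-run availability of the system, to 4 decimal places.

0.9931

A(autopilot servo) = MTBF/(MTBF+MTTR) = 16708/(16708+23.9) = 0.998572
A(attitude reference unit) = MTBF/(MTBF+MTTR) = 17932/(17932+97.9) = 0.994570
A(actuator driver) = MTBF/(MTBF+MTTR) = 26836/(26836+2.2) = 0.999918
Series availability: 0.998572 × 0.994570 × 0.999918 = 0.9931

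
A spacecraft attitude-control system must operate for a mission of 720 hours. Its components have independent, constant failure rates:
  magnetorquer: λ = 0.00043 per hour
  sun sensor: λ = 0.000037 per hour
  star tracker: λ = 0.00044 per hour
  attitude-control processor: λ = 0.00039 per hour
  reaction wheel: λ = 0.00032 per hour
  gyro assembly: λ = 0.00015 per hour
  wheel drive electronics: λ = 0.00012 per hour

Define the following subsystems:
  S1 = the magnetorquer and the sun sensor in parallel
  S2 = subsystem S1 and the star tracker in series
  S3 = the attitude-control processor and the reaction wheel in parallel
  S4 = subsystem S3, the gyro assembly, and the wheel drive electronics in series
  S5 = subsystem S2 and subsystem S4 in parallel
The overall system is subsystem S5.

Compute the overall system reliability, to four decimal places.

0.9397

R(magnetorquer) = exp(−0.00043 × 720) = 0.733740
R(sun sensor) = exp(−0.000037 × 720) = 0.973712
R(star tracker) = exp(−0.00044 × 720) = 0.728476
R(attitude-control processor) = exp(−0.00039 × 720) = 0.755179
R(reaction wheel) = exp(−0.00032 × 720) = 0.794216
R(gyro assembly) = exp(−0.00015 × 720) = 0.897628
R(wheel drive electronics) = exp(−0.00012 × 720) = 0.917227
Parallel (magnetorquer and sun sensor): 1 − (1 − 0.733740)(1 − 0.973712) = 0.993001
Series ([0.993001] and star tracker): 0.993001 × 0.728476 = 0.723377
Parallel (attitude-control processor and reaction wheel): 1 − (1 − 0.755179)(1 − 0.794216) = 0.949620
Series ([0.949620], gyro assembly, and wheel drive electronics): 0.949620 × 0.897628 × 0.917227 = 0.781849
Parallel ([0.723377] and [0.781849]): 1 − (1 − 0.723377)(1 − 0.781849) = 0.9397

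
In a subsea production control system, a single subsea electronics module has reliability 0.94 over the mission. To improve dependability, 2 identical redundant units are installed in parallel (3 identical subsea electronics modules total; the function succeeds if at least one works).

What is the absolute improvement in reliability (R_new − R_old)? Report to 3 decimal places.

0.060

R_before = 0.94
R_after = 1 − (1 − 0.94)^3 = 1.000
ΔR = 1.000 − 0.94 = 0.060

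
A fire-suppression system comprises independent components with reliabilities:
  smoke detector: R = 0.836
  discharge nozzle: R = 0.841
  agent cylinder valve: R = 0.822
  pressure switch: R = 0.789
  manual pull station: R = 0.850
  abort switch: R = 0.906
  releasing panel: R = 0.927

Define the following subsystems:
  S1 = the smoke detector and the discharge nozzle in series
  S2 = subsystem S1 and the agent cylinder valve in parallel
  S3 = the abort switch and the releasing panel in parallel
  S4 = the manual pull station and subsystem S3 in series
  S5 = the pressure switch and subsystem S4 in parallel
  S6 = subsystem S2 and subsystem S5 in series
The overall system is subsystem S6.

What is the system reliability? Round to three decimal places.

0.916

Series (smoke detector and discharge nozzle): 0.83600 × 0.84100 = 0.70308
Parallel ([0.70308] and agent cylinder valve): 1 − (1 − 0.70308)(1 − 0.82200) = 0.94715
Parallel (abort switch and releasing panel): 1 − (1 − 0.90600)(1 − 0.92700) = 0.99314
Series (manual pull station and [0.99314]): 0.85000 × 0.99314 = 0.84417
Parallel (pressure switch and [0.84417]): 1 − (1 − 0.78900)(1 − 0.84417) = 0.96712
Series ([0.94715] and [0.96712]): 0.94715 × 0.96712 = 0.916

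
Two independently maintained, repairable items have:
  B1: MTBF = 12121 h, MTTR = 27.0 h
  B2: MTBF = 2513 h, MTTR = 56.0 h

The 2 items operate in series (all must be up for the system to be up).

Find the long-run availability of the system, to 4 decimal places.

0.9760

A(B1) = MTBF/(MTBF+MTTR) = 12121/(12121+27.0) = 0.997777
A(B2) = MTBF/(MTBF+MTTR) = 2513/(2513+56.0) = 0.978202
Series availability: 0.997777 × 0.978202 = 0.9760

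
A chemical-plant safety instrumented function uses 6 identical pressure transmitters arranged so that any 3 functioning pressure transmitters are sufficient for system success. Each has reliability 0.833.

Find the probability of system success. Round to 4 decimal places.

0.9912

R = Σ_{i=3}^{6} C(6,i) p^i (1−p)^{6−i} with p = 0.833
C(6,3)·0.833^3·0.167^3 = 0.053841
C(6,4)·0.833^4·0.167^2 = 0.201421
C(6,5)·0.833^5·0.167^1 = 0.401877
C(6,6)·0.833^6·0.167^0 = 0.334095
Sum = 0.9912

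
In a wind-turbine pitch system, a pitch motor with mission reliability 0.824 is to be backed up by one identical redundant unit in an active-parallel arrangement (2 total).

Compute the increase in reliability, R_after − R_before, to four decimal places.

0.1450

R_before = 0.824
R_after = 1 − (1 − 0.824)^2 = 0.9690
ΔR = 0.9690 − 0.824 = 0.1450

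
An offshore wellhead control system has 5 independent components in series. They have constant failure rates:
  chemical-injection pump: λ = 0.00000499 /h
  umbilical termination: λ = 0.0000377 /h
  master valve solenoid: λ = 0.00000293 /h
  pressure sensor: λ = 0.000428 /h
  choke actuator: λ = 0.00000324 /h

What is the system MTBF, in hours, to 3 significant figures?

2100

Series of exponential components: λ_sys = Σ λ_i
λ_sys = 0.00000499 + 0.0000377 + 0.00000293 + 0.000428 + 0.00000324 = 4.7686e-04 /h
MTBF = 1 / λ_sys = 2100 h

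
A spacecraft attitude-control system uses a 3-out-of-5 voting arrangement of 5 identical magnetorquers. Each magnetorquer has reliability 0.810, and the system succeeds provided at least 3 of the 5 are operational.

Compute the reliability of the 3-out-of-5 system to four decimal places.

0.9495

R = Σ_{i=3}^{5} C(5,i) p^i (1−p)^{5−i} with p = 0.810
C(5,3)·0.810^3·0.190^2 = 0.191850
C(5,4)·0.810^4·0.190^1 = 0.408944
C(5,5)·0.810^5·0.190^0 = 0.348678
Sum = 0.9495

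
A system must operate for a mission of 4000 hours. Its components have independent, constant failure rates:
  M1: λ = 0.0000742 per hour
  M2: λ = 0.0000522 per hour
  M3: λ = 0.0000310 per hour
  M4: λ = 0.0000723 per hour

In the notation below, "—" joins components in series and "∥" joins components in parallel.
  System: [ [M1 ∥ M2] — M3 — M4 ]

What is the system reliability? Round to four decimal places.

0.6295

R(M1) = exp(−0.0000742 × 4000) = 0.743193
R(M2) = exp(−0.0000522 × 4000) = 0.811558
R(M3) = exp(−0.0000310 × 4000) = 0.883380
R(M4) = exp(−0.0000723 × 4000) = 0.748862
Parallel (M1 and M2): 1 − (1 − 0.743193)(1 − 0.811558) = 0.951607
Series ([0.951607], M3, and M4): 0.951607 × 0.883380 × 0.748862 = 0.6295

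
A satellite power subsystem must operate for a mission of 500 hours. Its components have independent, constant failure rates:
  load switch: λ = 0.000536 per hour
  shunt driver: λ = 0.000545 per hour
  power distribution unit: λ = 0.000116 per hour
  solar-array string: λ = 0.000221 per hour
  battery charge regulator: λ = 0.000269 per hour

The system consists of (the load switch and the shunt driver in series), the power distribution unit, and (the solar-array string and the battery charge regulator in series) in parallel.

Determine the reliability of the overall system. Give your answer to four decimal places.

0.9949

R(load switch) = exp(−0.000536 × 500) = 0.764908
R(shunt driver) = exp(−0.000545 × 500) = 0.761473
R(power distribution unit) = exp(−0.000116 × 500) = 0.943650
R(solar-array string) = exp(−0.000221 × 500) = 0.895386
R(battery charge regulator) = exp(−0.000269 × 500) = 0.874153
Series (load switch and shunt driver): 0.764908 × 0.761473 = 0.582457
Series (solar-array string and battery charge regulator): 0.895386 × 0.874153 = 0.782704
Parallel ([0.582457], power distribution unit, and [0.782704]): 1 − (1 − 0.582457)(1 − 0.943650)(1 − 0.782704) = 0.9949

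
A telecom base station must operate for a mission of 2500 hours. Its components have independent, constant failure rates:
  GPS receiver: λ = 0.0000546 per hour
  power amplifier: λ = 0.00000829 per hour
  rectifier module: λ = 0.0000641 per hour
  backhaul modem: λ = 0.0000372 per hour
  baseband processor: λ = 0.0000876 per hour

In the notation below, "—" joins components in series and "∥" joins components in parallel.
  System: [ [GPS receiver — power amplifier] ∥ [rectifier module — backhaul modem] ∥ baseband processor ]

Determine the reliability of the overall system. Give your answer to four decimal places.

0.9936

R(GPS receiver) = exp(−0.0000546 × 2500) = 0.872406
R(power amplifier) = exp(−0.00000829 × 2500) = 0.979488
R(rectifier module) = exp(−0.0000641 × 2500) = 0.851931
R(backhaul modem) = exp(−0.0000372 × 2500) = 0.911194
R(baseband processor) = exp(−0.0000876 × 2500) = 0.803322
Series (GPS receiver and power amplifier): 0.872406 × 0.979488 = 0.854511
Series (rectifier module and backhaul modem): 0.851931 × 0.911194 = 0.776274
Parallel ([0.854511], [0.776274], and baseband processor): 1 − (1 − 0.854511)(1 − 0.776274)(1 − 0.803322) = 0.9936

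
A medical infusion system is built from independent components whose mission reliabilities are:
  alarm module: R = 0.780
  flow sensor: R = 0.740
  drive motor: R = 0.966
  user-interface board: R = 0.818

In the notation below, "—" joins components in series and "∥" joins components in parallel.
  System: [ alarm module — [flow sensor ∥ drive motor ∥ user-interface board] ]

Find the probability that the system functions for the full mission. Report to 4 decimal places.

0.7787

Parallel (flow sensor, drive motor, and user-interface board): 1 − (1 − 0.740000)(1 − 0.966000)(1 − 0.818000) = 0.998391
Series (alarm module and [0.998391]): 0.780000 × 0.998391 = 0.7787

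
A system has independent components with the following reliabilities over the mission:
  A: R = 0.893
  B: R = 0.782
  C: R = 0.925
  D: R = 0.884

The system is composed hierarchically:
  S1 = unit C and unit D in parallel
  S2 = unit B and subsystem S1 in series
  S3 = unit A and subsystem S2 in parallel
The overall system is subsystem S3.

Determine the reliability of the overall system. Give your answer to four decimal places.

Parallel (C and D): 1 − (1 − 0.925000)(1 − 0.884000) = 0.991300
Series (B and [0.991300]): 0.782000 × 0.991300 = 0.775197
Parallel (A and [0.775197]): 1 − (1 − 0.893000)(1 − 0.775197) = 0.9759

0.9759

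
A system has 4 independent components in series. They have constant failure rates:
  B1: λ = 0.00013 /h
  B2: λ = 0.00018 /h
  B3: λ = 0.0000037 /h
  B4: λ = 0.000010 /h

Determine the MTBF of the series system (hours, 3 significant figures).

Series of exponential components: λ_sys = Σ λ_i
λ_sys = 0.00013 + 0.00018 + 0.0000037 + 0.000010 = 3.2370e-04 /h
MTBF = 1 / λ_sys = 3090 h

3090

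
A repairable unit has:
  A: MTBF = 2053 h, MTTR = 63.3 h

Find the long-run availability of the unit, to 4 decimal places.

0.9701

A(A) = MTBF/(MTBF+MTTR) = 2053/(2053+63.3) = 0.9701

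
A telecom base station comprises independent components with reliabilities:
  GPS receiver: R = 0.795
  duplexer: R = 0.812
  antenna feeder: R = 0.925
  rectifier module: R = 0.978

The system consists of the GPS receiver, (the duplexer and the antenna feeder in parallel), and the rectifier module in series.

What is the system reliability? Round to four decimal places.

Parallel (duplexer and antenna feeder): 1 − (1 − 0.812000)(1 − 0.925000) = 0.985900
Series (GPS receiver, [0.985900], and rectifier module): 0.795000 × 0.985900 × 0.978000 = 0.7665

0.7665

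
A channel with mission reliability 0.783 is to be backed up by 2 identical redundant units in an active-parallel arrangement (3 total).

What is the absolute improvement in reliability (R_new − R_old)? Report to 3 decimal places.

R_before = 0.783
R_after = 1 − (1 − 0.783)^3 = 0.990
ΔR = 0.990 − 0.783 = 0.207

0.207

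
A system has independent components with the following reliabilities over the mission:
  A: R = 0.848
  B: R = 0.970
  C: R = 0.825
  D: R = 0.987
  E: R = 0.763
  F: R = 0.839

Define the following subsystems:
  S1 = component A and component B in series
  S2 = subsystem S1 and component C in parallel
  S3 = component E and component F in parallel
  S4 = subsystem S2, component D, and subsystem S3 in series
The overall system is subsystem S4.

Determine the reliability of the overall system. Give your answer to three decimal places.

Series (A and B): 0.84800 × 0.97000 = 0.82256
Parallel ([0.82256] and C): 1 − (1 − 0.82256)(1 − 0.82500) = 0.96895
Parallel (E and F): 1 − (1 − 0.76300)(1 − 0.83900) = 0.96184
Series ([0.96895], D, and [0.96184]): 0.96895 × 0.98700 × 0.96184 = 0.920

0.920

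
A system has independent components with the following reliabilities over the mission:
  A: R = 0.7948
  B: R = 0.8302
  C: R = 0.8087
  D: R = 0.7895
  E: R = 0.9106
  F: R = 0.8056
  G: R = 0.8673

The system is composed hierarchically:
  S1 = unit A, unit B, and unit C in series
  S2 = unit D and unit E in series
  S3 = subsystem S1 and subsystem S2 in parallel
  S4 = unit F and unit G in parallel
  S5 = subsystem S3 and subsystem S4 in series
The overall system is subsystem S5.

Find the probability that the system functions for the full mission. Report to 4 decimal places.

0.8465

Series (A, B, and C): 0.794800 × 0.830200 × 0.808700 = 0.533615
Series (D and E): 0.789500 × 0.910600 = 0.718919
Parallel ([0.533615] and [0.718919]): 1 − (1 − 0.533615)(1 − 0.718919) = 0.868908
Parallel (F and G): 1 − (1 − 0.805600)(1 − 0.867300) = 0.974203
Series ([0.868908] and [0.974203]): 0.868908 × 0.974203 = 0.8465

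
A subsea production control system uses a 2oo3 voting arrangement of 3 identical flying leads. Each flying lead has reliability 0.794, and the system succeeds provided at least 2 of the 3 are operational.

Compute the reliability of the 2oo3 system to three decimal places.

0.890

R = Σ_{i=2}^{3} C(3,i) p^i (1−p)^{3−i} with p = 0.794
C(3,2)·0.794^2·0.206^1 = 0.38961
C(3,3)·0.794^3·0.206^0 = 0.50057
Sum = 0.890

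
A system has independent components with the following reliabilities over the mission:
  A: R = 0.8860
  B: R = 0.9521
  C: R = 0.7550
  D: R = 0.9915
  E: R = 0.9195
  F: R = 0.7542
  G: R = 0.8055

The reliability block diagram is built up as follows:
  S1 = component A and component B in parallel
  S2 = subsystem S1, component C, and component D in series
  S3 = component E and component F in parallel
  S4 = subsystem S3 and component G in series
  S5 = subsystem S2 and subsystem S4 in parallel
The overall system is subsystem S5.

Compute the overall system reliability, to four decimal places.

0.9462

Parallel (A and B): 1 − (1 − 0.886000)(1 − 0.952100) = 0.994539
Series ([0.994539], C, and D): 0.994539 × 0.755000 × 0.991500 = 0.744494
Parallel (E and F): 1 − (1 − 0.919500)(1 − 0.754200) = 0.980213
Series ([0.980213] and G): 0.980213 × 0.805500 = 0.789562
Parallel ([0.744494] and [0.789562]): 1 − (1 − 0.744494)(1 − 0.789562) = 0.9462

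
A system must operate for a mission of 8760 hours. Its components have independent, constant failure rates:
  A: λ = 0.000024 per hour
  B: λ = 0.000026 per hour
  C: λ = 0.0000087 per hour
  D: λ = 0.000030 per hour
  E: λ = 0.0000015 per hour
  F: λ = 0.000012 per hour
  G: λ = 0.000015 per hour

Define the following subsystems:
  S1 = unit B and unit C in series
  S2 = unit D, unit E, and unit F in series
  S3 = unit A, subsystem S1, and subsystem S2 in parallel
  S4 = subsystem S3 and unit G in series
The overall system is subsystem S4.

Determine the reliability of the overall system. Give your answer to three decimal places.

0.863

R(A) = exp(−0.000024 × 8760) = 0.81039
R(B) = exp(−0.000026 × 8760) = 0.79632
R(C) = exp(−0.0000087 × 8760) = 0.92662
R(D) = exp(−0.000030 × 8760) = 0.76890
R(E) = exp(−0.0000015 × 8760) = 0.98695
R(F) = exp(−0.000012 × 8760) = 0.90022
R(G) = exp(−0.000015 × 8760) = 0.87687
Series (B and C): 0.79632 × 0.92662 = 0.73789
Series (D, E, and F): 0.76890 × 0.98695 × 0.90022 = 0.68315
Parallel (A, [0.73789], and [0.68315]): 1 − (1 − 0.81039)(1 − 0.73789)(1 − 0.68315) = 0.98425
Series ([0.98425] and G): 0.98425 × 0.87687 = 0.863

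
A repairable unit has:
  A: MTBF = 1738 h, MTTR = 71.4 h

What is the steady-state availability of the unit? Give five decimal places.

A(A) = MTBF/(MTBF+MTTR) = 1738/(1738+71.4) = 0.96054

0.96054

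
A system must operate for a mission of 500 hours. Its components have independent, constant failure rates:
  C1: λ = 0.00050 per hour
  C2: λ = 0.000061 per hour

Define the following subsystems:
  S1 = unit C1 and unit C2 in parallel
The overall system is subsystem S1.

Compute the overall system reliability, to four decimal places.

0.9934

R(C1) = exp(−0.00050 × 500) = 0.778801
R(C2) = exp(−0.000061 × 500) = 0.969960
Parallel (C1 and C2): 1 − (1 − 0.778801)(1 − 0.969960) = 0.9934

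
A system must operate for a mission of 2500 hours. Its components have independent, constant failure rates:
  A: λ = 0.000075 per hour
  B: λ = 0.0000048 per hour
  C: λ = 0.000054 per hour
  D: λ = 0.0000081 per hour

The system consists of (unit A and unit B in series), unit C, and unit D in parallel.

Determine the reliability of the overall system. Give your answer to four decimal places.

R(A) = exp(−0.000075 × 2500) = 0.829029
R(B) = exp(−0.0000048 × 2500) = 0.988072
R(C) = exp(−0.000054 × 2500) = 0.873716
R(D) = exp(−0.0000081 × 2500) = 0.979954
Series (A and B): 0.829029 × 0.988072 = 0.819140
Parallel ([0.819140], C, and D): 1 − (1 − 0.819140)(1 − 0.873716)(1 − 0.979954) = 0.9995

0.9995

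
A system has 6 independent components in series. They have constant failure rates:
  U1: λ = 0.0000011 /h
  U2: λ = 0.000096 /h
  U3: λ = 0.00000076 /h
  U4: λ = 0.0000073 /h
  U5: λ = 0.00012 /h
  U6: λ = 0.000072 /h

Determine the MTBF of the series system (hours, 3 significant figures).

Series of exponential components: λ_sys = Σ λ_i
λ_sys = 0.0000011 + 0.000096 + 0.00000076 + 0.0000073 + 0.00012 + 0.000072 = 2.9716e-04 /h
MTBF = 1 / λ_sys = 3370 h

3370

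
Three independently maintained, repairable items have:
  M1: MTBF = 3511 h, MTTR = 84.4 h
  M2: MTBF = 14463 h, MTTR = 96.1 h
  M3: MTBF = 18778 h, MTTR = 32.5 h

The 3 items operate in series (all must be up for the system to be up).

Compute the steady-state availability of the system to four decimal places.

A(M1) = MTBF/(MTBF+MTTR) = 3511/(3511+84.4) = 0.976526
A(M2) = MTBF/(MTBF+MTTR) = 14463/(14463+96.1) = 0.993399
A(M3) = MTBF/(MTBF+MTTR) = 18778/(18778+32.5) = 0.998272
Series availability: 0.976526 × 0.993399 × 0.998272 = 0.9684

0.9684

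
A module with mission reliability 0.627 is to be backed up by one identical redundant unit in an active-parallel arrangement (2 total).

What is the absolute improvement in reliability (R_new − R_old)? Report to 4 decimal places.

0.2339

R_before = 0.627
R_after = 1 − (1 − 0.627)^2 = 0.8609
ΔR = 0.8609 − 0.627 = 0.2339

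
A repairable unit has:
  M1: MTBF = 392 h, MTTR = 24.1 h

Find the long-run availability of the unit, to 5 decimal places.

0.94208

A(M1) = MTBF/(MTBF+MTTR) = 392/(392+24.1) = 0.94208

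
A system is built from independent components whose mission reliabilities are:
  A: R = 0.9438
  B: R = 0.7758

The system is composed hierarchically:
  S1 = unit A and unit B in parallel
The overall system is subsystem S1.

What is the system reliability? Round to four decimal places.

0.9874

Parallel (A and B): 1 − (1 − 0.943800)(1 − 0.775800) = 0.9874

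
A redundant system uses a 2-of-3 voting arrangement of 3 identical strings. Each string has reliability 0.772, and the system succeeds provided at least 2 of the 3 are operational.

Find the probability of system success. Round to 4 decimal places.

R = Σ_{i=2}^{3} C(3,i) p^i (1−p)^{3−i} with p = 0.772
C(3,2)·0.772^2·0.228^1 = 0.407653
C(3,3)·0.772^3·0.228^0 = 0.460100
Sum = 0.8678

0.8678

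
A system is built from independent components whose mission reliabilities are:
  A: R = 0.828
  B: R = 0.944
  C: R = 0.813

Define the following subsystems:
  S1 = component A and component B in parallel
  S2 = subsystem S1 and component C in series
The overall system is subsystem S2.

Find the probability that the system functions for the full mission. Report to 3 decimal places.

Parallel (A and B): 1 − (1 − 0.82800)(1 − 0.94400) = 0.99037
Series ([0.99037] and C): 0.99037 × 0.81300 = 0.805

0.805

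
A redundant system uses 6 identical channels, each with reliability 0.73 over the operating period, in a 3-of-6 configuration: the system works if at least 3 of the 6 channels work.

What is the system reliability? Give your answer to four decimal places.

R = Σ_{i=3}^{6} C(6,i) p^i (1−p)^{6−i} with p = 0.73
C(6,3)·0.73^3·0.27^3 = 0.153140
C(6,4)·0.73^4·0.27^2 = 0.310535
C(6,5)·0.73^5·0.27^1 = 0.335838
C(6,6)·0.73^6·0.27^0 = 0.151334
Sum = 0.9508

0.9508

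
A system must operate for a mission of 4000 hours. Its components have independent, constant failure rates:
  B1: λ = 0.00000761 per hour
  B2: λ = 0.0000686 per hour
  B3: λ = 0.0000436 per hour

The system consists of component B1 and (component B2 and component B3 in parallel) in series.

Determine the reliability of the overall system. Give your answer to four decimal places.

R(B1) = exp(−0.00000761 × 4000) = 0.970019
R(B2) = exp(−0.0000686 × 4000) = 0.760028
R(B3) = exp(−0.0000436 × 4000) = 0.839961
Parallel (B2 and B3): 1 − (1 − 0.760028)(1 − 0.839961) = 0.961595
Series (B1 and [0.961595]): 0.970019 × 0.961595 = 0.9328

0.9328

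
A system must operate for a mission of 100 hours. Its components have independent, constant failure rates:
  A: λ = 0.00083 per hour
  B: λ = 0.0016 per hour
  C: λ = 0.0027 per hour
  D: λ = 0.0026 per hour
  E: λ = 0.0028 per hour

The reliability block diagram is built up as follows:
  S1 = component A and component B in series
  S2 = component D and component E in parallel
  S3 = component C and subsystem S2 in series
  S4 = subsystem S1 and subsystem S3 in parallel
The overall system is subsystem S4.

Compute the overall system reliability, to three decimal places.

0.940

R(A) = exp(−0.00083 × 100) = 0.92035
R(B) = exp(−0.0016 × 100) = 0.85214
R(C) = exp(−0.0027 × 100) = 0.76338
R(D) = exp(−0.0026 × 100) = 0.77105
R(E) = exp(−0.0028 × 100) = 0.75578
Series (A and B): 0.92035 × 0.85214 = 0.78427
Parallel (D and E): 1 − (1 − 0.77105)(1 − 0.75578) = 0.94409
Series (C and [0.94409]): 0.76338 × 0.94409 = 0.72070
Parallel ([0.78427] and [0.72070]): 1 − (1 − 0.78427)(1 − 0.72070) = 0.940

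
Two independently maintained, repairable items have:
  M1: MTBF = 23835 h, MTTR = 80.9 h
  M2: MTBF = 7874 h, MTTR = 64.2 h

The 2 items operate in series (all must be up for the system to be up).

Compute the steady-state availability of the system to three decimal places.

0.989

A(M1) = MTBF/(MTBF+MTTR) = 23835/(23835+80.9) = 0.996617
A(M2) = MTBF/(MTBF+MTTR) = 7874/(7874+64.2) = 0.991913
Series availability: 0.996617 × 0.991913 = 0.989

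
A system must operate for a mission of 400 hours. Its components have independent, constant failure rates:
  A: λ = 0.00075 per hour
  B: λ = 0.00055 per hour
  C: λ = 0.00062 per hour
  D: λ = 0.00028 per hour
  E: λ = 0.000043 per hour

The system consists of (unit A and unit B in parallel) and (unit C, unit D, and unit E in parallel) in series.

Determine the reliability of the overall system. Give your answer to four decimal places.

0.9484

R(A) = exp(−0.00075 × 400) = 0.740818
R(B) = exp(−0.00055 × 400) = 0.802519
R(C) = exp(−0.00062 × 400) = 0.780360
R(D) = exp(−0.00028 × 400) = 0.894044
R(E) = exp(−0.000043 × 400) = 0.982947
Parallel (A and B): 1 − (1 − 0.740818)(1 − 0.802519) = 0.948816
Parallel (C, D, and E): 1 − (1 − 0.780360)(1 − 0.894044)(1 − 0.982947) = 0.999603
Series ([0.948816] and [0.999603]): 0.948816 × 0.999603 = 0.9484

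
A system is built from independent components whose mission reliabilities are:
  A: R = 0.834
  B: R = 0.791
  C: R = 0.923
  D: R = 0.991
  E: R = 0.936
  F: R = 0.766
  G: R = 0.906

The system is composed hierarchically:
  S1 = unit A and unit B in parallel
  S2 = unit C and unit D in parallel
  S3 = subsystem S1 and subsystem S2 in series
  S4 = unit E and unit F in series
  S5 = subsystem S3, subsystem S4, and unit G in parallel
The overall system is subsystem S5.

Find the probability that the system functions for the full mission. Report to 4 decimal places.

0.9991

Parallel (A and B): 1 − (1 − 0.834000)(1 − 0.791000) = 0.965306
Parallel (C and D): 1 − (1 − 0.923000)(1 − 0.991000) = 0.999307
Series ([0.965306] and [0.999307]): 0.965306 × 0.999307 = 0.964637
Series (E and F): 0.936000 × 0.766000 = 0.716976
Parallel ([0.964637], [0.716976], and G): 1 − (1 − 0.964637)(1 − 0.716976)(1 − 0.906000) = 0.9991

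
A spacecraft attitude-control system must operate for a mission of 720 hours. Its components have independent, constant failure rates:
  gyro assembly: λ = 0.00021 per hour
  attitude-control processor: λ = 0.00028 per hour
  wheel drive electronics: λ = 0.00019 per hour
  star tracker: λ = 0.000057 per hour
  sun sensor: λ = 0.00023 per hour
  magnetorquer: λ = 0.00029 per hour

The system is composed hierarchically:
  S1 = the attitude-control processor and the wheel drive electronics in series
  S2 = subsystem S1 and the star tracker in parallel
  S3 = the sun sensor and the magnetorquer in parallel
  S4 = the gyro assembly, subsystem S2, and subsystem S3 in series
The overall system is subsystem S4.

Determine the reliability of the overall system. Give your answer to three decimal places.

R(gyro assembly) = exp(−0.00021 × 720) = 0.85968
R(attitude-control processor) = exp(−0.00028 × 720) = 0.81742
R(wheel drive electronics) = exp(−0.00019 × 720) = 0.87214
R(star tracker) = exp(−0.000057 × 720) = 0.95979
R(sun sensor) = exp(−0.00023 × 720) = 0.84739
R(magnetorquer) = exp(−0.00029 × 720) = 0.81156
Series (attitude-control processor and wheel drive electronics): 0.81742 × 0.87214 = 0.71290
Parallel ([0.71290] and star tracker): 1 − (1 − 0.71290)(1 − 0.95979) = 0.98846
Parallel (sun sensor and magnetorquer): 1 − (1 − 0.84739)(1 − 0.81156) = 0.97124
Series (gyro assembly, [0.98846], and [0.97124]): 0.85968 × 0.98846 × 0.97124 = 0.825

0.825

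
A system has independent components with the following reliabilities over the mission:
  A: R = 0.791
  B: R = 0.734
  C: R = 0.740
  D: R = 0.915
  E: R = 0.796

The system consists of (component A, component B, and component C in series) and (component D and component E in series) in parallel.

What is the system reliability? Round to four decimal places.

0.8451

Series (A, B, and C): 0.791000 × 0.734000 × 0.740000 = 0.429640
Series (D and E): 0.915000 × 0.796000 = 0.728340
Parallel ([0.429640] and [0.728340]): 1 − (1 − 0.429640)(1 − 0.728340) = 0.8451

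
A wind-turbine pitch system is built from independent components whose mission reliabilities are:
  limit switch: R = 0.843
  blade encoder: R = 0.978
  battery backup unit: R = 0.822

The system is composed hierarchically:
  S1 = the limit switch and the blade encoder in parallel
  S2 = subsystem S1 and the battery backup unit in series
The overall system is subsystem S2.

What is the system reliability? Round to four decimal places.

0.8192

Parallel (limit switch and blade encoder): 1 − (1 − 0.843000)(1 − 0.978000) = 0.996546
Series ([0.996546] and battery backup unit): 0.996546 × 0.822000 = 0.8192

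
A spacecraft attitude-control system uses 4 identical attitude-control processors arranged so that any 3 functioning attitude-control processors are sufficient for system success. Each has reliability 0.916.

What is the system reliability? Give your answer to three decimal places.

R = Σ_{i=3}^{4} C(4,i) p^i (1−p)^{4−i} with p = 0.916
C(4,3)·0.916^3·0.084^1 = 0.25824
C(4,4)·0.916^4·0.084^0 = 0.70401
Sum = 0.962

0.962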